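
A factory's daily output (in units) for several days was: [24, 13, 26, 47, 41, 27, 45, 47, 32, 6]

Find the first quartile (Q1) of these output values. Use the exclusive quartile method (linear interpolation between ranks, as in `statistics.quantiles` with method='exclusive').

21.25

Step 1: Sort the data: [6, 13, 24, 26, 27, 32, 41, 45, 47, 47]
Step 2: n = 10
Step 3: Using the exclusive quartile method:
  Q1 = 21.25
  Q2 (median) = 29.5
  Q3 = 45.5
  IQR = Q3 - Q1 = 45.5 - 21.25 = 24.25
Step 4: Q1 = 21.25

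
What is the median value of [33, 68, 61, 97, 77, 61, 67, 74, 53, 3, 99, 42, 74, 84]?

67.5

Step 1: Sort the data in ascending order: [3, 33, 42, 53, 61, 61, 67, 68, 74, 74, 77, 84, 97, 99]
Step 2: The number of values is n = 14.
Step 3: Since n is even, the median is the average of positions 7 and 8:
  Median = (67 + 68) / 2 = 67.5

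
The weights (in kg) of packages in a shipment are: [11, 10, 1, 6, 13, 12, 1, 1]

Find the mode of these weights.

1

Step 1: Count the frequency of each value:
  1: appears 3 time(s)
  6: appears 1 time(s)
  10: appears 1 time(s)
  11: appears 1 time(s)
  12: appears 1 time(s)
  13: appears 1 time(s)
Step 2: The value 1 appears most frequently (3 times).
Step 3: Mode = 1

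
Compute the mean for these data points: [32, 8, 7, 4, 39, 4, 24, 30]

18.5

Step 1: Sum all values: 32 + 8 + 7 + 4 + 39 + 4 + 24 + 30 = 148
Step 2: Count the number of values: n = 8
Step 3: Mean = sum / n = 148 / 8 = 18.5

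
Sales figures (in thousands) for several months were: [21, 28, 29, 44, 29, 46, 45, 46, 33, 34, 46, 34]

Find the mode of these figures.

46

Step 1: Count the frequency of each value:
  21: appears 1 time(s)
  28: appears 1 time(s)
  29: appears 2 time(s)
  33: appears 1 time(s)
  34: appears 2 time(s)
  44: appears 1 time(s)
  45: appears 1 time(s)
  46: appears 3 time(s)
Step 2: The value 46 appears most frequently (3 times).
Step 3: Mode = 46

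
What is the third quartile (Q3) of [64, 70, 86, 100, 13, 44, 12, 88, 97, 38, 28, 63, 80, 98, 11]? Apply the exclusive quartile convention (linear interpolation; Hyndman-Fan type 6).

88

Step 1: Sort the data: [11, 12, 13, 28, 38, 44, 63, 64, 70, 80, 86, 88, 97, 98, 100]
Step 2: n = 15
Step 3: Using the exclusive quartile method:
  Q1 = 28
  Q2 (median) = 64
  Q3 = 88
  IQR = Q3 - Q1 = 88 - 28 = 60
Step 4: Q3 = 88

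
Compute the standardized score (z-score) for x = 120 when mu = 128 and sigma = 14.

-0.5714

Step 1: Recall the z-score formula: z = (x - mu) / sigma
Step 2: Substitute values: z = (120 - 128) / 14
Step 3: z = -8 / 14 = -0.5714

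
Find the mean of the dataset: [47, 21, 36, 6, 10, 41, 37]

28.2857

Step 1: Sum all values: 47 + 21 + 36 + 6 + 10 + 41 + 37 = 198
Step 2: Count the number of values: n = 7
Step 3: Mean = sum / n = 198 / 7 = 28.2857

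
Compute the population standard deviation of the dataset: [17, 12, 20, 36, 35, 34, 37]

9.7646

Step 1: Compute the mean: 27.2857
Step 2: Sum of squared deviations from the mean: 667.4286
Step 3: Population variance = 667.4286 / 7 = 95.3469
Step 4: Standard deviation = sqrt(95.3469) = 9.7646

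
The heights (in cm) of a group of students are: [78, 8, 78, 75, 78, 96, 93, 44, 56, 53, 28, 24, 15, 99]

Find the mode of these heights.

78

Step 1: Count the frequency of each value:
  8: appears 1 time(s)
  15: appears 1 time(s)
  24: appears 1 time(s)
  28: appears 1 time(s)
  44: appears 1 time(s)
  53: appears 1 time(s)
  56: appears 1 time(s)
  75: appears 1 time(s)
  78: appears 3 time(s)
  93: appears 1 time(s)
  96: appears 1 time(s)
  99: appears 1 time(s)
Step 2: The value 78 appears most frequently (3 times).
Step 3: Mode = 78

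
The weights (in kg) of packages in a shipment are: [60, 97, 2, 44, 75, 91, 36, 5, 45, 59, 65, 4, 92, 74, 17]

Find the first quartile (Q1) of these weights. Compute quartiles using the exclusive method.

17

Step 1: Sort the data: [2, 4, 5, 17, 36, 44, 45, 59, 60, 65, 74, 75, 91, 92, 97]
Step 2: n = 15
Step 3: Using the exclusive quartile method:
  Q1 = 17
  Q2 (median) = 59
  Q3 = 75
  IQR = Q3 - Q1 = 75 - 17 = 58
Step 4: Q1 = 17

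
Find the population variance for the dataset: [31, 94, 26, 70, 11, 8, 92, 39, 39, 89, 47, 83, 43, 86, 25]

872.0267

Step 1: Compute the mean: (31 + 94 + 26 + 70 + 11 + 8 + 92 + 39 + 39 + 89 + 47 + 83 + 43 + 86 + 25) / 15 = 52.2
Step 2: Compute squared deviations from the mean:
  (31 - 52.2)^2 = 449.44
  (94 - 52.2)^2 = 1747.24
  (26 - 52.2)^2 = 686.44
  (70 - 52.2)^2 = 316.84
  (11 - 52.2)^2 = 1697.44
  (8 - 52.2)^2 = 1953.64
  (92 - 52.2)^2 = 1584.04
  (39 - 52.2)^2 = 174.24
  (39 - 52.2)^2 = 174.24
  (89 - 52.2)^2 = 1354.24
  (47 - 52.2)^2 = 27.04
  (83 - 52.2)^2 = 948.64
  (43 - 52.2)^2 = 84.64
  (86 - 52.2)^2 = 1142.44
  (25 - 52.2)^2 = 739.84
Step 3: Sum of squared deviations = 13080.4
Step 4: Population variance = 13080.4 / 15 = 872.0267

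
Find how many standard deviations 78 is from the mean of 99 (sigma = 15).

-1.4

Step 1: Recall the z-score formula: z = (x - mu) / sigma
Step 2: Substitute values: z = (78 - 99) / 15
Step 3: z = -21 / 15 = -1.4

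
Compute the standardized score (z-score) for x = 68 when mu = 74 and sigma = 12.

-0.5

Step 1: Recall the z-score formula: z = (x - mu) / sigma
Step 2: Substitute values: z = (68 - 74) / 12
Step 3: z = -6 / 12 = -0.5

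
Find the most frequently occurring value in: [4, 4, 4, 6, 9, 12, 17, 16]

4

Step 1: Count the frequency of each value:
  4: appears 3 time(s)
  6: appears 1 time(s)
  9: appears 1 time(s)
  12: appears 1 time(s)
  16: appears 1 time(s)
  17: appears 1 time(s)
Step 2: The value 4 appears most frequently (3 times).
Step 3: Mode = 4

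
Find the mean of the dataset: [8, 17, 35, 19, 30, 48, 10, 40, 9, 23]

23.9

Step 1: Sum all values: 8 + 17 + 35 + 19 + 30 + 48 + 10 + 40 + 9 + 23 = 239
Step 2: Count the number of values: n = 10
Step 3: Mean = sum / n = 239 / 10 = 23.9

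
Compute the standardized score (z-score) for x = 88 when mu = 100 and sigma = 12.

-1

Step 1: Recall the z-score formula: z = (x - mu) / sigma
Step 2: Substitute values: z = (88 - 100) / 12
Step 3: z = -12 / 12 = -1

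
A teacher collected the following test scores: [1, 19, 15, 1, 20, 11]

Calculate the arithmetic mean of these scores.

11.1667

Step 1: Sum all values: 1 + 19 + 15 + 1 + 20 + 11 = 67
Step 2: Count the number of values: n = 6
Step 3: Mean = sum / n = 67 / 6 = 11.1667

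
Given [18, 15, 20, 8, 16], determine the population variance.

16.64

Step 1: Compute the mean: (18 + 15 + 20 + 8 + 16) / 5 = 15.4
Step 2: Compute squared deviations from the mean:
  (18 - 15.4)^2 = 6.76
  (15 - 15.4)^2 = 0.16
  (20 - 15.4)^2 = 21.16
  (8 - 15.4)^2 = 54.76
  (16 - 15.4)^2 = 0.36
Step 3: Sum of squared deviations = 83.2
Step 4: Population variance = 83.2 / 5 = 16.64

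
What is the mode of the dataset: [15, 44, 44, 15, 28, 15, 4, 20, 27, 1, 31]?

15

Step 1: Count the frequency of each value:
  1: appears 1 time(s)
  4: appears 1 time(s)
  15: appears 3 time(s)
  20: appears 1 time(s)
  27: appears 1 time(s)
  28: appears 1 time(s)
  31: appears 1 time(s)
  44: appears 2 time(s)
Step 2: The value 15 appears most frequently (3 times).
Step 3: Mode = 15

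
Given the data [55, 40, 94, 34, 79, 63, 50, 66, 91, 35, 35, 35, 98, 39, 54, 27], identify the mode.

35

Step 1: Count the frequency of each value:
  27: appears 1 time(s)
  34: appears 1 time(s)
  35: appears 3 time(s)
  39: appears 1 time(s)
  40: appears 1 time(s)
  50: appears 1 time(s)
  54: appears 1 time(s)
  55: appears 1 time(s)
  63: appears 1 time(s)
  66: appears 1 time(s)
  79: appears 1 time(s)
  91: appears 1 time(s)
  94: appears 1 time(s)
  98: appears 1 time(s)
Step 2: The value 35 appears most frequently (3 times).
Step 3: Mode = 35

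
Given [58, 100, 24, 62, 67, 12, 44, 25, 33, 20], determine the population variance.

666.45

Step 1: Compute the mean: (58 + 100 + 24 + 62 + 67 + 12 + 44 + 25 + 33 + 20) / 10 = 44.5
Step 2: Compute squared deviations from the mean:
  (58 - 44.5)^2 = 182.25
  (100 - 44.5)^2 = 3080.25
  (24 - 44.5)^2 = 420.25
  (62 - 44.5)^2 = 306.25
  (67 - 44.5)^2 = 506.25
  (12 - 44.5)^2 = 1056.25
  (44 - 44.5)^2 = 0.25
  (25 - 44.5)^2 = 380.25
  (33 - 44.5)^2 = 132.25
  (20 - 44.5)^2 = 600.25
Step 3: Sum of squared deviations = 6664.5
Step 4: Population variance = 6664.5 / 10 = 666.45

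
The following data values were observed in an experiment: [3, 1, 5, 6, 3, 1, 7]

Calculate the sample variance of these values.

5.5714

Step 1: Compute the mean: (3 + 1 + 5 + 6 + 3 + 1 + 7) / 7 = 3.7143
Step 2: Compute squared deviations from the mean:
  (3 - 3.7143)^2 = 0.5102
  (1 - 3.7143)^2 = 7.3673
  (5 - 3.7143)^2 = 1.6531
  (6 - 3.7143)^2 = 5.2245
  (3 - 3.7143)^2 = 0.5102
  (1 - 3.7143)^2 = 7.3673
  (7 - 3.7143)^2 = 10.7959
Step 3: Sum of squared deviations = 33.4286
Step 4: Sample variance = 33.4286 / 6 = 5.5714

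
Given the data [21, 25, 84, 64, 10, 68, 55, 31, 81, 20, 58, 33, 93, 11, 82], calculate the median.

55

Step 1: Sort the data in ascending order: [10, 11, 20, 21, 25, 31, 33, 55, 58, 64, 68, 81, 82, 84, 93]
Step 2: The number of values is n = 15.
Step 3: Since n is odd, the median is the middle value at position 8: 55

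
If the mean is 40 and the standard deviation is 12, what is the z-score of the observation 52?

1

Step 1: Recall the z-score formula: z = (x - mu) / sigma
Step 2: Substitute values: z = (52 - 40) / 12
Step 3: z = 12 / 12 = 1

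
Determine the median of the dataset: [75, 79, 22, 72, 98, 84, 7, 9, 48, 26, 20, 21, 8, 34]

30

Step 1: Sort the data in ascending order: [7, 8, 9, 20, 21, 22, 26, 34, 48, 72, 75, 79, 84, 98]
Step 2: The number of values is n = 14.
Step 3: Since n is even, the median is the average of positions 7 and 8:
  Median = (26 + 34) / 2 = 30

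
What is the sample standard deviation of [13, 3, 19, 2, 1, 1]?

7.6354

Step 1: Compute the mean: 6.5
Step 2: Sum of squared deviations from the mean: 291.5
Step 3: Sample variance = 291.5 / 5 = 58.3
Step 4: Standard deviation = sqrt(58.3) = 7.6354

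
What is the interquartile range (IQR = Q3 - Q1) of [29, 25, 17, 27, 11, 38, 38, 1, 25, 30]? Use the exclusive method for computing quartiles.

16.5

Step 1: Sort the data: [1, 11, 17, 25, 25, 27, 29, 30, 38, 38]
Step 2: n = 10
Step 3: Using the exclusive quartile method:
  Q1 = 15.5
  Q2 (median) = 26
  Q3 = 32
  IQR = Q3 - Q1 = 32 - 15.5 = 16.5
Step 4: IQR = 16.5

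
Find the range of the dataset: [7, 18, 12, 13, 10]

11

Step 1: Identify the maximum value: max = 18
Step 2: Identify the minimum value: min = 7
Step 3: Range = max - min = 18 - 7 = 11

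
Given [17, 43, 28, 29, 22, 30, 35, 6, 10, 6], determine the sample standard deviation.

12.6333

Step 1: Compute the mean: 22.6
Step 2: Sum of squared deviations from the mean: 1436.4
Step 3: Sample variance = 1436.4 / 9 = 159.6
Step 4: Standard deviation = sqrt(159.6) = 12.6333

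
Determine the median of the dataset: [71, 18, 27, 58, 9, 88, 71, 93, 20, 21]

42.5

Step 1: Sort the data in ascending order: [9, 18, 20, 21, 27, 58, 71, 71, 88, 93]
Step 2: The number of values is n = 10.
Step 3: Since n is even, the median is the average of positions 5 and 6:
  Median = (27 + 58) / 2 = 42.5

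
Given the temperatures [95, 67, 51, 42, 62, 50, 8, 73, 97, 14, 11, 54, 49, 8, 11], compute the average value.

46.1333

Step 1: Sum all values: 95 + 67 + 51 + 42 + 62 + 50 + 8 + 73 + 97 + 14 + 11 + 54 + 49 + 8 + 11 = 692
Step 2: Count the number of values: n = 15
Step 3: Mean = sum / n = 692 / 15 = 46.1333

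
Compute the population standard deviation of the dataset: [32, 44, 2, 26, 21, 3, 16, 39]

14.4952

Step 1: Compute the mean: 22.875
Step 2: Sum of squared deviations from the mean: 1680.875
Step 3: Population variance = 1680.875 / 8 = 210.1094
Step 4: Standard deviation = sqrt(210.1094) = 14.4952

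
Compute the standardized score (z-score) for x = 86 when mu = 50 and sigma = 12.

3

Step 1: Recall the z-score formula: z = (x - mu) / sigma
Step 2: Substitute values: z = (86 - 50) / 12
Step 3: z = 36 / 12 = 3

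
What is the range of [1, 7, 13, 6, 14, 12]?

13

Step 1: Identify the maximum value: max = 14
Step 2: Identify the minimum value: min = 1
Step 3: Range = max - min = 14 - 1 = 13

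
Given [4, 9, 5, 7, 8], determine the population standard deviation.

1.8547

Step 1: Compute the mean: 6.6
Step 2: Sum of squared deviations from the mean: 17.2
Step 3: Population variance = 17.2 / 5 = 3.44
Step 4: Standard deviation = sqrt(3.44) = 1.8547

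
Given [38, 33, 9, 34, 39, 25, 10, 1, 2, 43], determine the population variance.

239.44

Step 1: Compute the mean: (38 + 33 + 9 + 34 + 39 + 25 + 10 + 1 + 2 + 43) / 10 = 23.4
Step 2: Compute squared deviations from the mean:
  (38 - 23.4)^2 = 213.16
  (33 - 23.4)^2 = 92.16
  (9 - 23.4)^2 = 207.36
  (34 - 23.4)^2 = 112.36
  (39 - 23.4)^2 = 243.36
  (25 - 23.4)^2 = 2.56
  (10 - 23.4)^2 = 179.56
  (1 - 23.4)^2 = 501.76
  (2 - 23.4)^2 = 457.96
  (43 - 23.4)^2 = 384.16
Step 3: Sum of squared deviations = 2394.4
Step 4: Population variance = 2394.4 / 10 = 239.44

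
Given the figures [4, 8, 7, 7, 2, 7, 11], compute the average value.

6.5714

Step 1: Sum all values: 4 + 8 + 7 + 7 + 2 + 7 + 11 = 46
Step 2: Count the number of values: n = 7
Step 3: Mean = sum / n = 46 / 7 = 6.5714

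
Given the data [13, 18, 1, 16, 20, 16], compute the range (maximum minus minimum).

19

Step 1: Identify the maximum value: max = 20
Step 2: Identify the minimum value: min = 1
Step 3: Range = max - min = 20 - 1 = 19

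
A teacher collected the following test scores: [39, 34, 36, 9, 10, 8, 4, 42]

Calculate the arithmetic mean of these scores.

22.75

Step 1: Sum all values: 39 + 34 + 36 + 9 + 10 + 8 + 4 + 42 = 182
Step 2: Count the number of values: n = 8
Step 3: Mean = sum / n = 182 / 8 = 22.75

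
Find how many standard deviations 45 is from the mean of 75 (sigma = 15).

-2

Step 1: Recall the z-score formula: z = (x - mu) / sigma
Step 2: Substitute values: z = (45 - 75) / 15
Step 3: z = -30 / 15 = -2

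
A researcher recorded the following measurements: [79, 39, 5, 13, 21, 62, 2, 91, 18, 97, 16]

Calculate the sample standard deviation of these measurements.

35.6008

Step 1: Compute the mean: 40.2727
Step 2: Sum of squared deviations from the mean: 12674.1818
Step 3: Sample variance = 12674.1818 / 10 = 1267.4182
Step 4: Standard deviation = sqrt(1267.4182) = 35.6008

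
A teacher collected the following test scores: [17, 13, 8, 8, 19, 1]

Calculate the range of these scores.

18

Step 1: Identify the maximum value: max = 19
Step 2: Identify the minimum value: min = 1
Step 3: Range = max - min = 19 - 1 = 18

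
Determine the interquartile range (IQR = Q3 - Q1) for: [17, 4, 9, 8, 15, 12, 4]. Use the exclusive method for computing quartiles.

11

Step 1: Sort the data: [4, 4, 8, 9, 12, 15, 17]
Step 2: n = 7
Step 3: Using the exclusive quartile method:
  Q1 = 4
  Q2 (median) = 9
  Q3 = 15
  IQR = Q3 - Q1 = 15 - 4 = 11
Step 4: IQR = 11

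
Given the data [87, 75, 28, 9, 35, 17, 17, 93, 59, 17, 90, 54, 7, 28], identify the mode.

17

Step 1: Count the frequency of each value:
  7: appears 1 time(s)
  9: appears 1 time(s)
  17: appears 3 time(s)
  28: appears 2 time(s)
  35: appears 1 time(s)
  54: appears 1 time(s)
  59: appears 1 time(s)
  75: appears 1 time(s)
  87: appears 1 time(s)
  90: appears 1 time(s)
  93: appears 1 time(s)
Step 2: The value 17 appears most frequently (3 times).
Step 3: Mode = 17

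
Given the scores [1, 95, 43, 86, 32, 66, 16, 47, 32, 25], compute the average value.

44.3

Step 1: Sum all values: 1 + 95 + 43 + 86 + 32 + 66 + 16 + 47 + 32 + 25 = 443
Step 2: Count the number of values: n = 10
Step 3: Mean = sum / n = 443 / 10 = 44.3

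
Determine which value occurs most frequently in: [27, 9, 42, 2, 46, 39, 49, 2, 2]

2

Step 1: Count the frequency of each value:
  2: appears 3 time(s)
  9: appears 1 time(s)
  27: appears 1 time(s)
  39: appears 1 time(s)
  42: appears 1 time(s)
  46: appears 1 time(s)
  49: appears 1 time(s)
Step 2: The value 2 appears most frequently (3 times).
Step 3: Mode = 2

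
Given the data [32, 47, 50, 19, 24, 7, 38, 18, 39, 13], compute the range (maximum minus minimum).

43

Step 1: Identify the maximum value: max = 50
Step 2: Identify the minimum value: min = 7
Step 3: Range = max - min = 50 - 7 = 43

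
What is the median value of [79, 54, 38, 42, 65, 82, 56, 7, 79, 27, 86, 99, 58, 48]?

57

Step 1: Sort the data in ascending order: [7, 27, 38, 42, 48, 54, 56, 58, 65, 79, 79, 82, 86, 99]
Step 2: The number of values is n = 14.
Step 3: Since n is even, the median is the average of positions 7 and 8:
  Median = (56 + 58) / 2 = 57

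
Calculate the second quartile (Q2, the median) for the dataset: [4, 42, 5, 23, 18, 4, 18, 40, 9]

18

Step 1: Sort the data: [4, 4, 5, 9, 18, 18, 23, 40, 42]
Step 2: n = 9
Step 3: Q2 is the median. Since n is odd, it is the middle value at position 5: 18
Step 4: Q2 = 18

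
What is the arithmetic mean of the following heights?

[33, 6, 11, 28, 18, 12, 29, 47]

23

Step 1: Sum all values: 33 + 6 + 11 + 28 + 18 + 12 + 29 + 47 = 184
Step 2: Count the number of values: n = 8
Step 3: Mean = sum / n = 184 / 8 = 23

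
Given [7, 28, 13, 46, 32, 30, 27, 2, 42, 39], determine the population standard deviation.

14.0869

Step 1: Compute the mean: 26.6
Step 2: Sum of squared deviations from the mean: 1984.4
Step 3: Population variance = 1984.4 / 10 = 198.44
Step 4: Standard deviation = sqrt(198.44) = 14.0869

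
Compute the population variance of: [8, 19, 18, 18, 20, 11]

20.2222

Step 1: Compute the mean: (8 + 19 + 18 + 18 + 20 + 11) / 6 = 15.6667
Step 2: Compute squared deviations from the mean:
  (8 - 15.6667)^2 = 58.7778
  (19 - 15.6667)^2 = 11.1111
  (18 - 15.6667)^2 = 5.4444
  (18 - 15.6667)^2 = 5.4444
  (20 - 15.6667)^2 = 18.7778
  (11 - 15.6667)^2 = 21.7778
Step 3: Sum of squared deviations = 121.3333
Step 4: Population variance = 121.3333 / 6 = 20.2222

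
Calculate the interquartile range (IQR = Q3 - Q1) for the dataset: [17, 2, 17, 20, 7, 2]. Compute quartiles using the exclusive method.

15.75

Step 1: Sort the data: [2, 2, 7, 17, 17, 20]
Step 2: n = 6
Step 3: Using the exclusive quartile method:
  Q1 = 2
  Q2 (median) = 12
  Q3 = 17.75
  IQR = Q3 - Q1 = 17.75 - 2 = 15.75
Step 4: IQR = 15.75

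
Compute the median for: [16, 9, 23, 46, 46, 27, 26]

26

Step 1: Sort the data in ascending order: [9, 16, 23, 26, 27, 46, 46]
Step 2: The number of values is n = 7.
Step 3: Since n is odd, the median is the middle value at position 4: 26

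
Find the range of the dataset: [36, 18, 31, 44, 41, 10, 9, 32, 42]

35

Step 1: Identify the maximum value: max = 44
Step 2: Identify the minimum value: min = 9
Step 3: Range = max - min = 44 - 9 = 35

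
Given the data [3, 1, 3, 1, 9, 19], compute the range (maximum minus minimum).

18

Step 1: Identify the maximum value: max = 19
Step 2: Identify the minimum value: min = 1
Step 3: Range = max - min = 19 - 1 = 18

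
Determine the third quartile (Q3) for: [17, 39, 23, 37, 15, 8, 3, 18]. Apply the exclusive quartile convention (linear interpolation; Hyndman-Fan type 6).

33.5

Step 1: Sort the data: [3, 8, 15, 17, 18, 23, 37, 39]
Step 2: n = 8
Step 3: Using the exclusive quartile method:
  Q1 = 9.75
  Q2 (median) = 17.5
  Q3 = 33.5
  IQR = Q3 - Q1 = 33.5 - 9.75 = 23.75
Step 4: Q3 = 33.5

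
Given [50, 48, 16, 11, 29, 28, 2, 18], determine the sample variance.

290.5

Step 1: Compute the mean: (50 + 48 + 16 + 11 + 29 + 28 + 2 + 18) / 8 = 25.25
Step 2: Compute squared deviations from the mean:
  (50 - 25.25)^2 = 612.5625
  (48 - 25.25)^2 = 517.5625
  (16 - 25.25)^2 = 85.5625
  (11 - 25.25)^2 = 203.0625
  (29 - 25.25)^2 = 14.0625
  (28 - 25.25)^2 = 7.5625
  (2 - 25.25)^2 = 540.5625
  (18 - 25.25)^2 = 52.5625
Step 3: Sum of squared deviations = 2033.5
Step 4: Sample variance = 2033.5 / 7 = 290.5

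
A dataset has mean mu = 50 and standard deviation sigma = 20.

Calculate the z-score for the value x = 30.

-1

Step 1: Recall the z-score formula: z = (x - mu) / sigma
Step 2: Substitute values: z = (30 - 50) / 20
Step 3: z = -20 / 20 = -1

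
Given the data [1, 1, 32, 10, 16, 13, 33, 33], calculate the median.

14.5

Step 1: Sort the data in ascending order: [1, 1, 10, 13, 16, 32, 33, 33]
Step 2: The number of values is n = 8.
Step 3: Since n is even, the median is the average of positions 4 and 5:
  Median = (13 + 16) / 2 = 14.5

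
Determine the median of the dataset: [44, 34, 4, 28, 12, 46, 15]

28

Step 1: Sort the data in ascending order: [4, 12, 15, 28, 34, 44, 46]
Step 2: The number of values is n = 7.
Step 3: Since n is odd, the median is the middle value at position 4: 28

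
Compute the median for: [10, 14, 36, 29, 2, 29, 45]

29

Step 1: Sort the data in ascending order: [2, 10, 14, 29, 29, 36, 45]
Step 2: The number of values is n = 7.
Step 3: Since n is odd, the median is the middle value at position 4: 29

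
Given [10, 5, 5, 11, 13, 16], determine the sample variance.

19.2

Step 1: Compute the mean: (10 + 5 + 5 + 11 + 13 + 16) / 6 = 10
Step 2: Compute squared deviations from the mean:
  (10 - 10)^2 = 0
  (5 - 10)^2 = 25
  (5 - 10)^2 = 25
  (11 - 10)^2 = 1
  (13 - 10)^2 = 9
  (16 - 10)^2 = 36
Step 3: Sum of squared deviations = 96
Step 4: Sample variance = 96 / 5 = 19.2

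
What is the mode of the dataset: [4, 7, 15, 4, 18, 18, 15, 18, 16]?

18

Step 1: Count the frequency of each value:
  4: appears 2 time(s)
  7: appears 1 time(s)
  15: appears 2 time(s)
  16: appears 1 time(s)
  18: appears 3 time(s)
Step 2: The value 18 appears most frequently (3 times).
Step 3: Mode = 18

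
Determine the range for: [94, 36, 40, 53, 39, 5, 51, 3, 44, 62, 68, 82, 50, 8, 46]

91

Step 1: Identify the maximum value: max = 94
Step 2: Identify the minimum value: min = 3
Step 3: Range = max - min = 94 - 3 = 91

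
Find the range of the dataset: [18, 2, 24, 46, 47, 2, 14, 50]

48

Step 1: Identify the maximum value: max = 50
Step 2: Identify the minimum value: min = 2
Step 3: Range = max - min = 50 - 2 = 48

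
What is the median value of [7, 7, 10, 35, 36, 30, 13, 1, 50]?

13

Step 1: Sort the data in ascending order: [1, 7, 7, 10, 13, 30, 35, 36, 50]
Step 2: The number of values is n = 9.
Step 3: Since n is odd, the median is the middle value at position 5: 13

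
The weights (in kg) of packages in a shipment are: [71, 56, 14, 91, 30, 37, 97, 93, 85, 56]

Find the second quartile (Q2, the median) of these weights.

63.5

Step 1: Sort the data: [14, 30, 37, 56, 56, 71, 85, 91, 93, 97]
Step 2: n = 10
Step 3: Q2 is the median. Since n is even, it is the average of the values at positions 5 and 6:
  Q2 = (56 + 71) / 2 = 63.5
Step 4: Q2 = 63.5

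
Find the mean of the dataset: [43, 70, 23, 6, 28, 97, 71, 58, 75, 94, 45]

55.4545

Step 1: Sum all values: 43 + 70 + 23 + 6 + 28 + 97 + 71 + 58 + 75 + 94 + 45 = 610
Step 2: Count the number of values: n = 11
Step 3: Mean = sum / n = 610 / 11 = 55.4545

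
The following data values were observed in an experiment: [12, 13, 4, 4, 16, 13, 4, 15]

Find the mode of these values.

4

Step 1: Count the frequency of each value:
  4: appears 3 time(s)
  12: appears 1 time(s)
  13: appears 2 time(s)
  15: appears 1 time(s)
  16: appears 1 time(s)
Step 2: The value 4 appears most frequently (3 times).
Step 3: Mode = 4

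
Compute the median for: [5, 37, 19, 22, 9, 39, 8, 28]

20.5

Step 1: Sort the data in ascending order: [5, 8, 9, 19, 22, 28, 37, 39]
Step 2: The number of values is n = 8.
Step 3: Since n is even, the median is the average of positions 4 and 5:
  Median = (19 + 22) / 2 = 20.5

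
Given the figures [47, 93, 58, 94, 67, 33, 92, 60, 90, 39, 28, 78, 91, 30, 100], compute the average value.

66.6667

Step 1: Sum all values: 47 + 93 + 58 + 94 + 67 + 33 + 92 + 60 + 90 + 39 + 28 + 78 + 91 + 30 + 100 = 1000
Step 2: Count the number of values: n = 15
Step 3: Mean = sum / n = 1000 / 15 = 66.6667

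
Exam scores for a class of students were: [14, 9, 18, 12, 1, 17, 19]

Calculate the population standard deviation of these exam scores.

5.8414

Step 1: Compute the mean: 12.8571
Step 2: Sum of squared deviations from the mean: 238.8571
Step 3: Population variance = 238.8571 / 7 = 34.1224
Step 4: Standard deviation = sqrt(34.1224) = 5.8414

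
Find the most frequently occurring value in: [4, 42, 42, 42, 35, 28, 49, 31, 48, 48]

42

Step 1: Count the frequency of each value:
  4: appears 1 time(s)
  28: appears 1 time(s)
  31: appears 1 time(s)
  35: appears 1 time(s)
  42: appears 3 time(s)
  48: appears 2 time(s)
  49: appears 1 time(s)
Step 2: The value 42 appears most frequently (3 times).
Step 3: Mode = 42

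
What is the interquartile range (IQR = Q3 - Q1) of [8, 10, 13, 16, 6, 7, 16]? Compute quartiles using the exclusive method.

9

Step 1: Sort the data: [6, 7, 8, 10, 13, 16, 16]
Step 2: n = 7
Step 3: Using the exclusive quartile method:
  Q1 = 7
  Q2 (median) = 10
  Q3 = 16
  IQR = Q3 - Q1 = 16 - 7 = 9
Step 4: IQR = 9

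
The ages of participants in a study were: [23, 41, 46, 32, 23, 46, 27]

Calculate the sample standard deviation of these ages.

10.2632

Step 1: Compute the mean: 34
Step 2: Sum of squared deviations from the mean: 632
Step 3: Sample variance = 632 / 6 = 105.3333
Step 4: Standard deviation = sqrt(105.3333) = 10.2632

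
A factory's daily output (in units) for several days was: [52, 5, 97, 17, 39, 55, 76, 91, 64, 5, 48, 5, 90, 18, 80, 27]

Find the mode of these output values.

5

Step 1: Count the frequency of each value:
  5: appears 3 time(s)
  17: appears 1 time(s)
  18: appears 1 time(s)
  27: appears 1 time(s)
  39: appears 1 time(s)
  48: appears 1 time(s)
  52: appears 1 time(s)
  55: appears 1 time(s)
  64: appears 1 time(s)
  76: appears 1 time(s)
  80: appears 1 time(s)
  90: appears 1 time(s)
  91: appears 1 time(s)
  97: appears 1 time(s)
Step 2: The value 5 appears most frequently (3 times).
Step 3: Mode = 5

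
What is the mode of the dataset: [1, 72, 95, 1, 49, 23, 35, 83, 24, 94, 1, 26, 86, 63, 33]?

1

Step 1: Count the frequency of each value:
  1: appears 3 time(s)
  23: appears 1 time(s)
  24: appears 1 time(s)
  26: appears 1 time(s)
  33: appears 1 time(s)
  35: appears 1 time(s)
  49: appears 1 time(s)
  63: appears 1 time(s)
  72: appears 1 time(s)
  83: appears 1 time(s)
  86: appears 1 time(s)
  94: appears 1 time(s)
  95: appears 1 time(s)
Step 2: The value 1 appears most frequently (3 times).
Step 3: Mode = 1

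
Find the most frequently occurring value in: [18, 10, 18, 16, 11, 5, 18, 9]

18

Step 1: Count the frequency of each value:
  5: appears 1 time(s)
  9: appears 1 time(s)
  10: appears 1 time(s)
  11: appears 1 time(s)
  16: appears 1 time(s)
  18: appears 3 time(s)
Step 2: The value 18 appears most frequently (3 times).
Step 3: Mode = 18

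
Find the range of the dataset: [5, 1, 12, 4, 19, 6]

18

Step 1: Identify the maximum value: max = 19
Step 2: Identify the minimum value: min = 1
Step 3: Range = max - min = 19 - 1 = 18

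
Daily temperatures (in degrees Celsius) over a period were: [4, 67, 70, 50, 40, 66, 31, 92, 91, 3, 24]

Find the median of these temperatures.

50

Step 1: Sort the data in ascending order: [3, 4, 24, 31, 40, 50, 66, 67, 70, 91, 92]
Step 2: The number of values is n = 11.
Step 3: Since n is odd, the median is the middle value at position 6: 50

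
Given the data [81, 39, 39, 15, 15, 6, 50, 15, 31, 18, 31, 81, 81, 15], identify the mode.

15

Step 1: Count the frequency of each value:
  6: appears 1 time(s)
  15: appears 4 time(s)
  18: appears 1 time(s)
  31: appears 2 time(s)
  39: appears 2 time(s)
  50: appears 1 time(s)
  81: appears 3 time(s)
Step 2: The value 15 appears most frequently (4 times).
Step 3: Mode = 15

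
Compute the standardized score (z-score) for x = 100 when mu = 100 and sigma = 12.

0

Step 1: Recall the z-score formula: z = (x - mu) / sigma
Step 2: Substitute values: z = (100 - 100) / 12
Step 3: z = 0 / 12 = 0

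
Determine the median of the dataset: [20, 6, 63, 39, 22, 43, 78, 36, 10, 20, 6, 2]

21

Step 1: Sort the data in ascending order: [2, 6, 6, 10, 20, 20, 22, 36, 39, 43, 63, 78]
Step 2: The number of values is n = 12.
Step 3: Since n is even, the median is the average of positions 6 and 7:
  Median = (20 + 22) / 2 = 21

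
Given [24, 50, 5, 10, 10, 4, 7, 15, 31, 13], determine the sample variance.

207.2111

Step 1: Compute the mean: (24 + 50 + 5 + 10 + 10 + 4 + 7 + 15 + 31 + 13) / 10 = 16.9
Step 2: Compute squared deviations from the mean:
  (24 - 16.9)^2 = 50.41
  (50 - 16.9)^2 = 1095.61
  (5 - 16.9)^2 = 141.61
  (10 - 16.9)^2 = 47.61
  (10 - 16.9)^2 = 47.61
  (4 - 16.9)^2 = 166.41
  (7 - 16.9)^2 = 98.01
  (15 - 16.9)^2 = 3.61
  (31 - 16.9)^2 = 198.81
  (13 - 16.9)^2 = 15.21
Step 3: Sum of squared deviations = 1864.9
Step 4: Sample variance = 1864.9 / 9 = 207.2111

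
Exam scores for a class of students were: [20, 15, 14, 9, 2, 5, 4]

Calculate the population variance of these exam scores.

38.1224

Step 1: Compute the mean: (20 + 15 + 14 + 9 + 2 + 5 + 4) / 7 = 9.8571
Step 2: Compute squared deviations from the mean:
  (20 - 9.8571)^2 = 102.8776
  (15 - 9.8571)^2 = 26.449
  (14 - 9.8571)^2 = 17.1633
  (9 - 9.8571)^2 = 0.7347
  (2 - 9.8571)^2 = 61.7347
  (5 - 9.8571)^2 = 23.5918
  (4 - 9.8571)^2 = 34.3061
Step 3: Sum of squared deviations = 266.8571
Step 4: Population variance = 266.8571 / 7 = 38.1224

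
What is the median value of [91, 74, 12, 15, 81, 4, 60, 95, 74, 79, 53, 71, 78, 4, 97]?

74

Step 1: Sort the data in ascending order: [4, 4, 12, 15, 53, 60, 71, 74, 74, 78, 79, 81, 91, 95, 97]
Step 2: The number of values is n = 15.
Step 3: Since n is odd, the median is the middle value at position 8: 74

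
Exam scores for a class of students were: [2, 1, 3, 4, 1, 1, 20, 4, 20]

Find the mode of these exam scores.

1

Step 1: Count the frequency of each value:
  1: appears 3 time(s)
  2: appears 1 time(s)
  3: appears 1 time(s)
  4: appears 2 time(s)
  20: appears 2 time(s)
Step 2: The value 1 appears most frequently (3 times).
Step 3: Mode = 1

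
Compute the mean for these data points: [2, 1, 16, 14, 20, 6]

9.8333

Step 1: Sum all values: 2 + 1 + 16 + 14 + 20 + 6 = 59
Step 2: Count the number of values: n = 6
Step 3: Mean = sum / n = 59 / 6 = 9.8333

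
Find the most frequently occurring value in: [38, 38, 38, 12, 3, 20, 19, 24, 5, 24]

38

Step 1: Count the frequency of each value:
  3: appears 1 time(s)
  5: appears 1 time(s)
  12: appears 1 time(s)
  19: appears 1 time(s)
  20: appears 1 time(s)
  24: appears 2 time(s)
  38: appears 3 time(s)
Step 2: The value 38 appears most frequently (3 times).
Step 3: Mode = 38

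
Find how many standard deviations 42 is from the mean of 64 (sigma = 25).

-0.88

Step 1: Recall the z-score formula: z = (x - mu) / sigma
Step 2: Substitute values: z = (42 - 64) / 25
Step 3: z = -22 / 25 = -0.88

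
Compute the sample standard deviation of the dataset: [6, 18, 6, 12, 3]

6

Step 1: Compute the mean: 9
Step 2: Sum of squared deviations from the mean: 144
Step 3: Sample variance = 144 / 4 = 36
Step 4: Standard deviation = sqrt(36) = 6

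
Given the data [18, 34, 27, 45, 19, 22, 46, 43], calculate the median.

30.5

Step 1: Sort the data in ascending order: [18, 19, 22, 27, 34, 43, 45, 46]
Step 2: The number of values is n = 8.
Step 3: Since n is even, the median is the average of positions 4 and 5:
  Median = (27 + 34) / 2 = 30.5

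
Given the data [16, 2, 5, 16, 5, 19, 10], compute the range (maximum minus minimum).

17

Step 1: Identify the maximum value: max = 19
Step 2: Identify the minimum value: min = 2
Step 3: Range = max - min = 19 - 2 = 17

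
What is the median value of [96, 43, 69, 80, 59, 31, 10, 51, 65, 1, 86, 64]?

61.5

Step 1: Sort the data in ascending order: [1, 10, 31, 43, 51, 59, 64, 65, 69, 80, 86, 96]
Step 2: The number of values is n = 12.
Step 3: Since n is even, the median is the average of positions 6 and 7:
  Median = (59 + 64) / 2 = 61.5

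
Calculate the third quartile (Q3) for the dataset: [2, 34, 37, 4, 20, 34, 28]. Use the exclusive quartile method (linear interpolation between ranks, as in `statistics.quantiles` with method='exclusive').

34

Step 1: Sort the data: [2, 4, 20, 28, 34, 34, 37]
Step 2: n = 7
Step 3: Using the exclusive quartile method:
  Q1 = 4
  Q2 (median) = 28
  Q3 = 34
  IQR = Q3 - Q1 = 34 - 4 = 30
Step 4: Q3 = 34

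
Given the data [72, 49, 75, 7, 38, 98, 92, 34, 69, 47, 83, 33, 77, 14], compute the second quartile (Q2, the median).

59

Step 1: Sort the data: [7, 14, 33, 34, 38, 47, 49, 69, 72, 75, 77, 83, 92, 98]
Step 2: n = 14
Step 3: Q2 is the median. Since n is even, it is the average of the values at positions 7 and 8:
  Q2 = (49 + 69) / 2 = 59
Step 4: Q2 = 59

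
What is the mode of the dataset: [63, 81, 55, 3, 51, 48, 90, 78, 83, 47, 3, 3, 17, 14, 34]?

3

Step 1: Count the frequency of each value:
  3: appears 3 time(s)
  14: appears 1 time(s)
  17: appears 1 time(s)
  34: appears 1 time(s)
  47: appears 1 time(s)
  48: appears 1 time(s)
  51: appears 1 time(s)
  55: appears 1 time(s)
  63: appears 1 time(s)
  78: appears 1 time(s)
  81: appears 1 time(s)
  83: appears 1 time(s)
  90: appears 1 time(s)
Step 2: The value 3 appears most frequently (3 times).
Step 3: Mode = 3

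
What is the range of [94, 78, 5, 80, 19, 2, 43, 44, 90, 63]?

92

Step 1: Identify the maximum value: max = 94
Step 2: Identify the minimum value: min = 2
Step 3: Range = max - min = 94 - 2 = 92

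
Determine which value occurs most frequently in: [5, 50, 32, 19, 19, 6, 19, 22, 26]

19

Step 1: Count the frequency of each value:
  5: appears 1 time(s)
  6: appears 1 time(s)
  19: appears 3 time(s)
  22: appears 1 time(s)
  26: appears 1 time(s)
  32: appears 1 time(s)
  50: appears 1 time(s)
Step 2: The value 19 appears most frequently (3 times).
Step 3: Mode = 19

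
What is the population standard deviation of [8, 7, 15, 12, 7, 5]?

3.4157

Step 1: Compute the mean: 9
Step 2: Sum of squared deviations from the mean: 70
Step 3: Population variance = 70 / 6 = 11.6667
Step 4: Standard deviation = sqrt(11.6667) = 3.4157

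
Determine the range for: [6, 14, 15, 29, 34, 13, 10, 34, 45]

39

Step 1: Identify the maximum value: max = 45
Step 2: Identify the minimum value: min = 6
Step 3: Range = max - min = 45 - 6 = 39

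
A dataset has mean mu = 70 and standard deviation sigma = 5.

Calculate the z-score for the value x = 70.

0

Step 1: Recall the z-score formula: z = (x - mu) / sigma
Step 2: Substitute values: z = (70 - 70) / 5
Step 3: z = 0 / 5 = 0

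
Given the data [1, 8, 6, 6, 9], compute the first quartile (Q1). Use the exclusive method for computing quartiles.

3.5

Step 1: Sort the data: [1, 6, 6, 8, 9]
Step 2: n = 5
Step 3: Using the exclusive quartile method:
  Q1 = 3.5
  Q2 (median) = 6
  Q3 = 8.5
  IQR = Q3 - Q1 = 8.5 - 3.5 = 5
Step 4: Q1 = 3.5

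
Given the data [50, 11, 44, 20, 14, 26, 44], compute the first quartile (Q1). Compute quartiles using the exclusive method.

14

Step 1: Sort the data: [11, 14, 20, 26, 44, 44, 50]
Step 2: n = 7
Step 3: Using the exclusive quartile method:
  Q1 = 14
  Q2 (median) = 26
  Q3 = 44
  IQR = Q3 - Q1 = 44 - 14 = 30
Step 4: Q1 = 14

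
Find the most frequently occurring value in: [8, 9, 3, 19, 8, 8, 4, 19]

8

Step 1: Count the frequency of each value:
  3: appears 1 time(s)
  4: appears 1 time(s)
  8: appears 3 time(s)
  9: appears 1 time(s)
  19: appears 2 time(s)
Step 2: The value 8 appears most frequently (3 times).
Step 3: Mode = 8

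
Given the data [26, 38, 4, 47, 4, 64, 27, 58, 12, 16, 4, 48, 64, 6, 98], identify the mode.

4

Step 1: Count the frequency of each value:
  4: appears 3 time(s)
  6: appears 1 time(s)
  12: appears 1 time(s)
  16: appears 1 time(s)
  26: appears 1 time(s)
  27: appears 1 time(s)
  38: appears 1 time(s)
  47: appears 1 time(s)
  48: appears 1 time(s)
  58: appears 1 time(s)
  64: appears 2 time(s)
  98: appears 1 time(s)
Step 2: The value 4 appears most frequently (3 times).
Step 3: Mode = 4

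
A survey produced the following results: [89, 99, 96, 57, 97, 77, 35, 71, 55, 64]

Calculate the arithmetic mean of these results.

74

Step 1: Sum all values: 89 + 99 + 96 + 57 + 97 + 77 + 35 + 71 + 55 + 64 = 740
Step 2: Count the number of values: n = 10
Step 3: Mean = sum / n = 740 / 10 = 74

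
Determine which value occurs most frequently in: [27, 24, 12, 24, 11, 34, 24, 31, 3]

24

Step 1: Count the frequency of each value:
  3: appears 1 time(s)
  11: appears 1 time(s)
  12: appears 1 time(s)
  24: appears 3 time(s)
  27: appears 1 time(s)
  31: appears 1 time(s)
  34: appears 1 time(s)
Step 2: The value 24 appears most frequently (3 times).
Step 3: Mode = 24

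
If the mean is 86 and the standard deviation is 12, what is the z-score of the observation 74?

-1

Step 1: Recall the z-score formula: z = (x - mu) / sigma
Step 2: Substitute values: z = (74 - 86) / 12
Step 3: z = -12 / 12 = -1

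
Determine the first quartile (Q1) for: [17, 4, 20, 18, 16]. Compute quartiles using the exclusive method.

10

Step 1: Sort the data: [4, 16, 17, 18, 20]
Step 2: n = 5
Step 3: Using the exclusive quartile method:
  Q1 = 10
  Q2 (median) = 17
  Q3 = 19
  IQR = Q3 - Q1 = 19 - 10 = 9
Step 4: Q1 = 10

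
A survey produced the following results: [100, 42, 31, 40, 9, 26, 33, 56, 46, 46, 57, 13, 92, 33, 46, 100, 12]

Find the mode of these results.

46

Step 1: Count the frequency of each value:
  9: appears 1 time(s)
  12: appears 1 time(s)
  13: appears 1 time(s)
  26: appears 1 time(s)
  31: appears 1 time(s)
  33: appears 2 time(s)
  40: appears 1 time(s)
  42: appears 1 time(s)
  46: appears 3 time(s)
  56: appears 1 time(s)
  57: appears 1 time(s)
  92: appears 1 time(s)
  100: appears 2 time(s)
Step 2: The value 46 appears most frequently (3 times).
Step 3: Mode = 46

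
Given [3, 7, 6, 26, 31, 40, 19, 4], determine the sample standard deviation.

14.1219

Step 1: Compute the mean: 17
Step 2: Sum of squared deviations from the mean: 1396
Step 3: Sample variance = 1396 / 7 = 199.4286
Step 4: Standard deviation = sqrt(199.4286) = 14.1219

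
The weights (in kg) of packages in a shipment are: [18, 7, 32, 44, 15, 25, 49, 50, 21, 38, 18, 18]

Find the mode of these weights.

18

Step 1: Count the frequency of each value:
  7: appears 1 time(s)
  15: appears 1 time(s)
  18: appears 3 time(s)
  21: appears 1 time(s)
  25: appears 1 time(s)
  32: appears 1 time(s)
  38: appears 1 time(s)
  44: appears 1 time(s)
  49: appears 1 time(s)
  50: appears 1 time(s)
Step 2: The value 18 appears most frequently (3 times).
Step 3: Mode = 18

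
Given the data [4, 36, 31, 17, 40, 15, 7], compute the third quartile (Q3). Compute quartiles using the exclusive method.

36

Step 1: Sort the data: [4, 7, 15, 17, 31, 36, 40]
Step 2: n = 7
Step 3: Using the exclusive quartile method:
  Q1 = 7
  Q2 (median) = 17
  Q3 = 36
  IQR = Q3 - Q1 = 36 - 7 = 29
Step 4: Q3 = 36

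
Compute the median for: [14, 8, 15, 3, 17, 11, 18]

14

Step 1: Sort the data in ascending order: [3, 8, 11, 14, 15, 17, 18]
Step 2: The number of values is n = 7.
Step 3: Since n is odd, the median is the middle value at position 4: 14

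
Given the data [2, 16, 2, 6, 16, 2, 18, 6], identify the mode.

2

Step 1: Count the frequency of each value:
  2: appears 3 time(s)
  6: appears 2 time(s)
  16: appears 2 time(s)
  18: appears 1 time(s)
Step 2: The value 2 appears most frequently (3 times).
Step 3: Mode = 2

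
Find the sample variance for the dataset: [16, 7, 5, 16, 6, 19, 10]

31.9048

Step 1: Compute the mean: (16 + 7 + 5 + 16 + 6 + 19 + 10) / 7 = 11.2857
Step 2: Compute squared deviations from the mean:
  (16 - 11.2857)^2 = 22.2245
  (7 - 11.2857)^2 = 18.3673
  (5 - 11.2857)^2 = 39.5102
  (16 - 11.2857)^2 = 22.2245
  (6 - 11.2857)^2 = 27.9388
  (19 - 11.2857)^2 = 59.5102
  (10 - 11.2857)^2 = 1.6531
Step 3: Sum of squared deviations = 191.4286
Step 4: Sample variance = 191.4286 / 6 = 31.9048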